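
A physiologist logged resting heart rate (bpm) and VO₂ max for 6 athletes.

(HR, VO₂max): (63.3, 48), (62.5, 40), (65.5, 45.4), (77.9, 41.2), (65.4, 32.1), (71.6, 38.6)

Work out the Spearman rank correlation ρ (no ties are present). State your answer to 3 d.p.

-0.086

Rank HR: 2, 1, 4, 6, 3, 5
Rank VO₂max: 6, 3, 5, 4, 1, 2
d = rank(HR) − rank(VO₂max): -4, -2, -1, 2, 2, 3; Σd² = 38
ρ = 1 − 6Σd² / [n(n²−1)] = 1 − 6×38 / (6×35) = 1 − 228/210 ≈ -0.086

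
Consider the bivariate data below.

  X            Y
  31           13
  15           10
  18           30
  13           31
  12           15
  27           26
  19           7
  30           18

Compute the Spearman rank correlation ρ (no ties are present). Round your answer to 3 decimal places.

Rank X: 8, 3, 4, 2, 1, 6, 5, 7
Rank Y: 3, 2, 7, 8, 4, 6, 1, 5
d = rank(X) − rank(Y): 5, 1, -3, -6, -3, 0, 4, 2; Σd² = 100
ρ = 1 − 6Σd² / [n(n²−1)] = 1 − 6×100 / (8×63) = 1 − 600/504 ≈ -0.190

-0.190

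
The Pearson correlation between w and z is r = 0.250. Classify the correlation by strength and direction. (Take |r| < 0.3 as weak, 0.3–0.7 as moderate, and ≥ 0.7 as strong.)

r = 0.250 > 0 so the relationship is positive.
|r| = 0.250, which falls in the weak range.

weak positive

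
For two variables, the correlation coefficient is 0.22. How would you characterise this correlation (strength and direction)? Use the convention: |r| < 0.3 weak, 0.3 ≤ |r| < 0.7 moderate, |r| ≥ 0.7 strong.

r = 0.22 > 0 so the relationship is positive.
|r| = 0.22, which falls in the weak range.

weak positive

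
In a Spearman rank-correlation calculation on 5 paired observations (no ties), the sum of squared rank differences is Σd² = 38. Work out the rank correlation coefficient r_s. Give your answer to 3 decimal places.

-0.900

ρ = 1 − 6Σd² / [n(n²−1)] = 1 − 6×38 / (5×24)
  = 1 − 228/120 = 1 − 1.9000 ≈ -0.900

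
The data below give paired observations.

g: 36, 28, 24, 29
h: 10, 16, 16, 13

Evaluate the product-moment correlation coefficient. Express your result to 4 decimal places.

-0.9242

n = 4, Σg = 117, Σh = 55, Σg² = 3497, Σh² = 781, Σgh = 1569
nΣgh − ΣgΣh = 6276 − 6435 = -159
nΣg² − (Σg)² = 13988 − 13689 = 299; nΣh² − (Σh)² = 3124 − 3025 = 99
r = -159 / √(299 × 99) = -159 / 172.0494 ≈ -0.9242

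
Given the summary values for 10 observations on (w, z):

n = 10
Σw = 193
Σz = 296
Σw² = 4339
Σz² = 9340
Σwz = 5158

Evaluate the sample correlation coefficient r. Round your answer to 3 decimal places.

r = (nΣwz − ΣwΣz) / √[(nΣw² − (Σw)²)(nΣz² − (Σz)²)]
Numerator: 10×5158 − 193×296 = -5548
Denominator: √[(43390 − 37249)(93400 − 87616)] = √[6141 × 5784] = 5959.8275
r = -5548 / 5959.8275 ≈ -0.931

-0.931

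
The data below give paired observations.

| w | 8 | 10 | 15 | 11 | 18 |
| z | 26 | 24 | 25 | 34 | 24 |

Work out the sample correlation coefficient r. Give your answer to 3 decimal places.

n = 5, Σw = 62, Σz = 133, Σw² = 834, Σz² = 3609, Σwz = 1629
nΣwz − ΣwΣz = 8145 − 8246 = -101
nΣw² − (Σw)² = 4170 − 3844 = 326; nΣz² − (Σz)² = 18045 − 17689 = 356
r = -101 / √(326 × 356) = -101 / 340.6699 ≈ -0.296

-0.296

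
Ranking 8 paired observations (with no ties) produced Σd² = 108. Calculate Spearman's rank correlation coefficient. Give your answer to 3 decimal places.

ρ = 1 − 6Σd² / [n(n²−1)] = 1 − 6×108 / (8×63)
  = 1 − 648/504 = 1 − 1.2857 ≈ -0.286

-0.286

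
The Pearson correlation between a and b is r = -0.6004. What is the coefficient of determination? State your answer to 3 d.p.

r² = (-0.6004)² = 0.360

0.360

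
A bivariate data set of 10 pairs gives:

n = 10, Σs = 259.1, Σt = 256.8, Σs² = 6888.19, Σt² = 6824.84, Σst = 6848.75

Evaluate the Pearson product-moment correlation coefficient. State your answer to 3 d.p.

r = (nΣst − ΣsΣt) / √[(nΣs² − (Σs)²)(nΣt² − (Σt)²)]
Numerator: 10×6848.75 − 259.1×256.8 = 1950.62
Denominator: √[(68881.9 − 67132.81)(68248.4 − 65946.24)] = √[1749.09 × 2302.16] = 2006.6602
r = 1950.62 / 2006.6602 ≈ 0.972

0.972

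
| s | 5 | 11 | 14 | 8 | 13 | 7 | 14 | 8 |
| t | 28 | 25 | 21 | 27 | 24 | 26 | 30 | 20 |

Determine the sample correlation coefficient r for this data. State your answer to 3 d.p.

n = 8, Σs = 80, Σt = 201, Σs² = 884, Σt² = 5131, Σst = 1999
nΣst − ΣsΣt = 15992 − 16080 = -88
nΣs² − (Σs)² = 7072 − 6400 = 672; nΣt² − (Σt)² = 41048 − 40401 = 647
r = -88 / √(672 × 647) = -88 / 659.3815 ≈ -0.133

-0.133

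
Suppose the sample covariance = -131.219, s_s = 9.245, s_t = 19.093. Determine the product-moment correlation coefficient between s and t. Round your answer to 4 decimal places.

r = Cov(s,t) / (s_s · s_t) = -131.219 / (9.245 × 19.093)
  = -131.219 / 176.5148 ≈ -0.7434

-0.7434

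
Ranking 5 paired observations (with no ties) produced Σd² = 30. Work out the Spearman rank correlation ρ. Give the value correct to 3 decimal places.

ρ = 1 − 6Σd² / [n(n²−1)] = 1 − 6×30 / (5×24)
  = 1 − 180/120 = 1 − 1.5000 ≈ -0.500

-0.500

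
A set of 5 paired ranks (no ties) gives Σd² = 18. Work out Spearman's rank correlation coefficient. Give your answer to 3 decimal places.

ρ = 1 − 6Σd² / [n(n²−1)] = 1 − 6×18 / (5×24)
  = 1 − 108/120 = 1 − 0.9000 ≈ 0.100

0.100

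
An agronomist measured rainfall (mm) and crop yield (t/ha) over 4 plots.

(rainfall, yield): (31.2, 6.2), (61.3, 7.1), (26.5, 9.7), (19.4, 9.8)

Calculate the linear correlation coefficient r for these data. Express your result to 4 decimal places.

-0.5837

n = 4, Σx = 138.4, Σy = 32.8, Σx² = 5809.74, Σy² = 278.98, Σxy = 1075.84
nΣxy − ΣxΣy = 4303.36 − 4539.52 = -236.16
nΣx² − (Σx)² = 23238.96 − 19154.56 = 4084.4; nΣy² − (Σy)² = 1115.92 − 1075.84 = 40.08
r = -236.16 / √(4084.4 × 40.08) = -236.16 / 404.6020 ≈ -0.5837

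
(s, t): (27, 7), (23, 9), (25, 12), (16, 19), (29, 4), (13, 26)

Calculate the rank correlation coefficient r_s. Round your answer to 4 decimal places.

-0.9429

Rank s: 5, 3, 4, 2, 6, 1
Rank t: 2, 3, 4, 5, 1, 6
d = rank(s) − rank(t): 3, 0, 0, -3, 5, -5; Σd² = 68
ρ = 1 − 6Σd² / [n(n²−1)] = 1 − 6×68 / (6×35) = 1 − 408/210 ≈ -0.9429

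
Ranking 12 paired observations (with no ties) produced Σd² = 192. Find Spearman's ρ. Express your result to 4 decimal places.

ρ = 1 − 6Σd² / [n(n²−1)] = 1 − 6×192 / (12×143)
  = 1 − 1152/1716 = 1 − 0.67133 ≈ 0.3287

0.3287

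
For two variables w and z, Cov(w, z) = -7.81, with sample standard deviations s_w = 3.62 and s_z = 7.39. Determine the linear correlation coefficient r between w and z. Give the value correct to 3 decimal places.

r = Cov(w,z) / (s_w · s_z) = -7.81 / (3.62 × 7.39)
  = -7.81 / 26.7518 ≈ -0.292

-0.292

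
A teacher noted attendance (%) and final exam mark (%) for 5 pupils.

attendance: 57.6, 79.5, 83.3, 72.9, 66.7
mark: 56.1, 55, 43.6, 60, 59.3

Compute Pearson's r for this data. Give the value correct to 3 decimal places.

-0.602

n = 5, Σx = 360, Σy = 274, Σx² = 26340.2, Σy² = 15189.66, Σxy = 19565.05
nΣxy − ΣxΣy = 97825.25 − 98640 = -814.75
nΣx² − (Σx)² = 131701 − 129600 = 2101; nΣy² − (Σy)² = 75948.3 − 75076 = 872.3
r = -814.75 / √(2101 × 872.3) = -814.75 / 1353.7734 ≈ -0.602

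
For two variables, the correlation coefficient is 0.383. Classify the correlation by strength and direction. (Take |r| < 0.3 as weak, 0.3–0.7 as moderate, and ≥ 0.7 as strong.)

r = 0.383 > 0 so the relationship is positive.
|r| = 0.383, which falls in the moderate range.

moderate positive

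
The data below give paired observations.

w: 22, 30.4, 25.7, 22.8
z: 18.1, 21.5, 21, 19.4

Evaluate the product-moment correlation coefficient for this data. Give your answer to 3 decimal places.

0.895

n = 4, Σw = 100.9, Σz = 80, Σw² = 2588.49, Σz² = 1607.22, Σwz = 2033.82
nΣwz − ΣwΣz = 8135.28 − 8072 = 63.28
nΣw² − (Σw)² = 10353.96 − 10180.81 = 173.15; nΣz² − (Σz)² = 6428.88 − 6400 = 28.88
r = 63.28 / √(173.15 × 28.88) = 63.28 / 70.7147 ≈ 0.895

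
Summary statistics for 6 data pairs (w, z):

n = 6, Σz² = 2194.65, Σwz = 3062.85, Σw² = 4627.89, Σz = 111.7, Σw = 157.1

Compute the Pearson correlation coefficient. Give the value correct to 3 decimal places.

r = (nΣwz − ΣwΣz) / √[(nΣw² − (Σw)²)(nΣz² − (Σz)²)]
Numerator: 6×3062.85 − 157.1×111.7 = 829.03
Denominator: √[(27767.34 − 24680.41)(13167.9 − 12476.89)] = √[3086.93 × 691.01] = 1460.5134
r = 829.03 / 1460.5134 ≈ 0.568

0.568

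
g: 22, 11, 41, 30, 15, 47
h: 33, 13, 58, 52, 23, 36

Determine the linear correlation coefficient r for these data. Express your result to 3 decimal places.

n = 6, Σg = 166, Σh = 215, Σg² = 5620, Σh² = 9151, Σgh = 6844
nΣgh − ΣgΣh = 41064 − 35690 = 5374
nΣg² − (Σg)² = 33720 − 27556 = 6164; nΣh² − (Σh)² = 54906 − 46225 = 8681
r = 5374 / √(6164 × 8681) = 5374 / 7315.0314 ≈ 0.735

0.735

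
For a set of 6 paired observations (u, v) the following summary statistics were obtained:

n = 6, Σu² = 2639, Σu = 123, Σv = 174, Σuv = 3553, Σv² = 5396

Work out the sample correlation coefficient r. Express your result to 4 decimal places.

-0.0690

r = (nΣuv − ΣuΣv) / √[(nΣu² − (Σu)²)(nΣv² − (Σv)²)]
Numerator: 6×3553 − 123×174 = -84
Denominator: √[(15834 − 15129)(32376 − 30276)] = √[705 × 2100] = 1216.7580
r = -84 / 1216.7580 ≈ -0.0690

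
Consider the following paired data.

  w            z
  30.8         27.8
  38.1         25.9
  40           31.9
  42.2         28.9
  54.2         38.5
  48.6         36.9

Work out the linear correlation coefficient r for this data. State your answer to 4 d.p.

n = 6, Σw = 253.9, Σz = 189.9, Σw² = 11080.69, Σz² = 6140.33, Σwz = 8218.65
nΣwz − ΣwΣz = 49311.9 − 48215.61 = 1096.29
nΣw² − (Σw)² = 66484.14 − 64465.21 = 2018.93; nΣz² − (Σz)² = 36841.98 − 36062.01 = 779.97
r = 1096.29 / √(2018.93 × 779.97) = 1096.29 / 1254.8724 ≈ 0.8736

0.8736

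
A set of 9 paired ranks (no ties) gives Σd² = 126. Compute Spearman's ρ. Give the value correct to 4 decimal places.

ρ = 1 − 6Σd² / [n(n²−1)] = 1 − 6×126 / (9×80)
  = 1 − 756/720 = 1 − 1.05000 ≈ -0.0500

-0.0500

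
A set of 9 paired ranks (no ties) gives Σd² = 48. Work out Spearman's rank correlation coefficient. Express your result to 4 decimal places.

0.6000

ρ = 1 − 6Σd² / [n(n²−1)] = 1 − 6×48 / (9×80)
  = 1 − 288/720 = 1 − 0.40000 ≈ 0.6000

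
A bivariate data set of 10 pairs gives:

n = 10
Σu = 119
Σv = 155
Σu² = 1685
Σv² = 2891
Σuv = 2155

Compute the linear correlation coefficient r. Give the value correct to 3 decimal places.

0.857

r = (nΣuv − ΣuΣv) / √[(nΣu² − (Σu)²)(nΣv² − (Σv)²)]
Numerator: 10×2155 − 119×155 = 3105
Denominator: √[(16850 − 14161)(28910 − 24025)] = √[2689 × 4885] = 3624.3296
r = 3105 / 3624.3296 ≈ 0.857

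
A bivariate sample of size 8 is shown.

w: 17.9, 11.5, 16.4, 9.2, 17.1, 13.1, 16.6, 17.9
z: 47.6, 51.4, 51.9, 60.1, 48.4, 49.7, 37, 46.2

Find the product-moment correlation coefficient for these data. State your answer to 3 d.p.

-0.693

n = 8, Σw = 119.7, Σz = 392.3, Σw² = 1866.25, Σz² = 19529.43, Σwz = 5767.11
nΣwz − ΣwΣz = 46136.88 − 46958.31 = -821.43
nΣw² − (Σw)² = 14930 − 14328.09 = 601.91; nΣz² − (Σz)² = 156235.44 − 153899.29 = 2336.15
r = -821.43 / √(601.91 × 2336.15) = -821.43 / 1185.8128 ≈ -0.693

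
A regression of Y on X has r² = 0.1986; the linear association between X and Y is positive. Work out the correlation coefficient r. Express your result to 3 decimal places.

0.446

|r| = √0.1986 = 0.446
The association is positive, so r = 0.446.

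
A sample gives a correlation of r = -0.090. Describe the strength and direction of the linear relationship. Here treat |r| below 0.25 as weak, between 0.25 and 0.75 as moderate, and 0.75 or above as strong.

weak negative

r = -0.090 < 0 so the relationship is negative.
|r| = 0.090, which falls in the weak range.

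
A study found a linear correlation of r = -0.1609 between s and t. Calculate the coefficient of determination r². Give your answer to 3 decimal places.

0.026

r² = (-0.1609)² = 0.026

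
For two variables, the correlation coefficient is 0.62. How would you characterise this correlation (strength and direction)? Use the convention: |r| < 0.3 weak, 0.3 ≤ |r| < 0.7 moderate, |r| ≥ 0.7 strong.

moderate positive

r = 0.62 > 0 so the relationship is positive.
|r| = 0.62, which falls in the moderate range.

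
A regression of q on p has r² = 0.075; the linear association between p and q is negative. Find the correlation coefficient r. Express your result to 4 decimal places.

|r| = √0.075 = 0.2739
The association is negative, so r = −0.2739.

-0.2739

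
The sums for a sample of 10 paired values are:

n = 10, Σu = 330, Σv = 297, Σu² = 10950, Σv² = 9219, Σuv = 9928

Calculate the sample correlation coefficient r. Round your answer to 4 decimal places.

r = (nΣuv − ΣuΣv) / √[(nΣu² − (Σu)²)(nΣv² − (Σv)²)]
Numerator: 10×9928 − 330×297 = 1270
Denominator: √[(109500 − 108900)(92190 − 88209)] = √[600 × 3981] = 1545.5096
r = 1270 / 1545.5096 ≈ 0.8217

0.8217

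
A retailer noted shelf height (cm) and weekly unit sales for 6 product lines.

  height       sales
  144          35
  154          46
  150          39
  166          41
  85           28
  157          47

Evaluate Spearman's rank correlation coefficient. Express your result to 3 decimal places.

0.829

Rank height: 2, 4, 3, 6, 1, 5
Rank sales: 2, 5, 3, 4, 1, 6
d = rank(height) − rank(sales): 0, -1, 0, 2, 0, -1; Σd² = 6
ρ = 1 − 6Σd² / [n(n²−1)] = 1 − 6×6 / (6×35) = 1 − 36/210 ≈ 0.829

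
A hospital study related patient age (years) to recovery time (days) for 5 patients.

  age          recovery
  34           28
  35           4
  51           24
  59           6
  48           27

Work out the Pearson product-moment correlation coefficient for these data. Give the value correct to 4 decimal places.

-0.1472

n = 5, Σx = 227, Σy = 89, Σx² = 10767, Σy² = 2141, Σxy = 3966
nΣxy − ΣxΣy = 19830 − 20203 = -373
nΣx² − (Σx)² = 53835 − 51529 = 2306; nΣy² − (Σy)² = 10705 − 7921 = 2784
r = -373 / √(2306 × 2784) = -373 / 2533.7529 ≈ -0.1472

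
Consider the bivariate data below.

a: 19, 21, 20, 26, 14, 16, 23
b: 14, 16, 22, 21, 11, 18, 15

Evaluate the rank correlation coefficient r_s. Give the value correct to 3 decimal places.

Rank a: 3, 5, 4, 7, 1, 2, 6
Rank b: 2, 4, 7, 6, 1, 5, 3
d = rank(a) − rank(b): 1, 1, -3, 1, 0, -3, 3; Σd² = 30
ρ = 1 − 6Σd² / [n(n²−1)] = 1 − 6×30 / (7×48) = 1 − 180/336 ≈ 0.464

0.464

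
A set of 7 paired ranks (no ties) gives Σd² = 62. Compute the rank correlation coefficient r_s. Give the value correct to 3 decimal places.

-0.107

ρ = 1 − 6Σd² / [n(n²−1)] = 1 − 6×62 / (7×48)
  = 1 − 372/336 = 1 − 1.1071 ≈ -0.107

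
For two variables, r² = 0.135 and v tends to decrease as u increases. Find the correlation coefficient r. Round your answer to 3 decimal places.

|r| = √0.135 = 0.367
The association is negative, so r = −0.367.

-0.367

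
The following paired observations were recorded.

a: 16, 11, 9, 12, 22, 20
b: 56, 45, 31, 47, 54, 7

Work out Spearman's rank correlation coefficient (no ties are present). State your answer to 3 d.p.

0.314

Rank a: 4, 2, 1, 3, 6, 5
Rank b: 6, 3, 2, 4, 5, 1
d = rank(a) − rank(b): -2, -1, -1, -1, 1, 4; Σd² = 24
ρ = 1 − 6Σd² / [n(n²−1)] = 1 − 6×24 / (6×35) = 1 − 144/210 ≈ 0.314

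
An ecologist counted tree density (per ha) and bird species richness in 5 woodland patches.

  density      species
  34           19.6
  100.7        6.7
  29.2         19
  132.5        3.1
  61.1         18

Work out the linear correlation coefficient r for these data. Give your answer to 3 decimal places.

n = 5, Σx = 357.5, Σy = 66.4, Σx² = 33438.59, Σy² = 1123.66, Σxy = 3406.44
nΣxy − ΣxΣy = 17032.2 − 23738 = -6705.8
nΣx² − (Σx)² = 167192.95 − 127806.25 = 39386.7; nΣy² − (Σy)² = 5618.3 − 4408.96 = 1209.34
r = -6705.8 / √(39386.7 × 1209.34) = -6705.8 / 6901.5876 ≈ -0.972

-0.972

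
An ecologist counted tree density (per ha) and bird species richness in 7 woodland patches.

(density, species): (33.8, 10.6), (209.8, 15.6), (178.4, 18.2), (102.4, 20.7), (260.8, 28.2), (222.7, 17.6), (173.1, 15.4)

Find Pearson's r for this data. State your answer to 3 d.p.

0.644

n = 7, Σx = 1181, Σy = 126.3, Σx² = 235046.34, Σy² = 2457.61, Σxy = 22937.54
nΣxy − ΣxΣy = 160562.78 − 149160.3 = 11402.48
nΣx² − (Σx)² = 1645324.38 − 1394761 = 250563.38; nΣy² − (Σy)² = 17203.27 − 15951.69 = 1251.58
r = 11402.48 / √(250563.38 × 1251.58) = 11402.48 / 17708.7581 ≈ 0.644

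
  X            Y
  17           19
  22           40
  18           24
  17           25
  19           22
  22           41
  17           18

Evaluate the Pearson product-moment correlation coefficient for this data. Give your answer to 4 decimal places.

0.9382

n = 7, ΣX = 132, ΣY = 189, ΣX² = 2520, ΣY² = 5651, ΣXY = 3686
nΣXY − ΣXΣY = 25802 − 24948 = 854
nΣX² − (ΣX)² = 17640 − 17424 = 216; nΣY² − (ΣY)² = 39557 − 35721 = 3836
r = 854 / √(216 × 3836) = 854 / 910.2615 ≈ 0.9382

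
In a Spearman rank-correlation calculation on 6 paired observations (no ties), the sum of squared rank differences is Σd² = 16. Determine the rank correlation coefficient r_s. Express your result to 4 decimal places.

0.5429

ρ = 1 − 6Σd² / [n(n²−1)] = 1 − 6×16 / (6×35)
  = 1 − 96/210 = 1 − 0.45714 ≈ 0.5429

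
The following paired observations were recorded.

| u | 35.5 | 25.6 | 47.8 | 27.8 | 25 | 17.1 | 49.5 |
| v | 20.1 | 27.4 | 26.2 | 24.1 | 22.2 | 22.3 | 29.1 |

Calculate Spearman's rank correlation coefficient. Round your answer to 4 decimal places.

Rank u: 5, 3, 6, 4, 2, 1, 7
Rank v: 1, 6, 5, 4, 2, 3, 7
d = rank(u) − rank(v): 4, -3, 1, 0, 0, -2, 0; Σd² = 30
ρ = 1 − 6Σd² / [n(n²−1)] = 1 − 6×30 / (7×48) = 1 − 180/336 ≈ 0.4643

0.4643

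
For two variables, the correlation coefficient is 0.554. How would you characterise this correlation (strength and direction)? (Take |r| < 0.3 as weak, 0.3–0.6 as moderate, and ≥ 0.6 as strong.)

r = 0.554 > 0 so the relationship is positive.
|r| = 0.554, which falls in the moderate range.

moderate positive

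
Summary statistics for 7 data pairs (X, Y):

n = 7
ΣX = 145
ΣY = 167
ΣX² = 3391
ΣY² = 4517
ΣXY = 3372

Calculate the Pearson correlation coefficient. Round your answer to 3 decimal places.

-0.192

r = (nΣXY − ΣXΣY) / √[(nΣX² − (ΣX)²)(nΣY² − (ΣY)²)]
Numerator: 7×3372 − 145×167 = -611
Denominator: √[(23737 − 21025)(31619 − 27889)] = √[2712 × 3730] = 3180.5283
r = -611 / 3180.5283 ≈ -0.192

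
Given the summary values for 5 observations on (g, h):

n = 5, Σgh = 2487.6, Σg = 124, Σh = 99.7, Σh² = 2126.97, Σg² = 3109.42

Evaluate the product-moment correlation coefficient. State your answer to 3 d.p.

r = (nΣgh − ΣgΣh) / √[(nΣg² − (Σg)²)(nΣh² − (Σh)²)]
Numerator: 5×2487.6 − 124×99.7 = 75.2
Denominator: √[(15547.1 − 15376)(10634.85 − 9940.09)] = √[171.1 × 694.76] = 344.7803
r = 75.2 / 344.7803 ≈ 0.218

0.218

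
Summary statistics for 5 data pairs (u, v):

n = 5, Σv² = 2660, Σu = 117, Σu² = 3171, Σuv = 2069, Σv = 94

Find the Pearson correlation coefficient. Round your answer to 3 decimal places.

r = (nΣuv − ΣuΣv) / √[(nΣu² − (Σu)²)(nΣv² − (Σv)²)]
Numerator: 5×2069 − 117×94 = -653
Denominator: √[(15855 − 13689)(13300 − 8836)] = √[2166 × 4464] = 3109.5054
r = -653 / 3109.5054 ≈ -0.210

-0.210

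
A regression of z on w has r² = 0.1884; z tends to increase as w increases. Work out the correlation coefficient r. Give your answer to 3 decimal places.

0.434

|r| = √0.1884 = 0.434
The association is positive, so r = 0.434.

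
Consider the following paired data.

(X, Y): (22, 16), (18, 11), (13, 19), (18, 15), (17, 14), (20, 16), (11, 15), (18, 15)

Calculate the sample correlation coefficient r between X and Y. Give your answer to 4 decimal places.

-0.2178

n = 8, ΣX = 137, ΣY = 121, ΣX² = 2435, ΣY² = 1865, ΣXY = 2060
nΣXY − ΣXΣY = 16480 − 16577 = -97
nΣX² − (ΣX)² = 19480 − 18769 = 711; nΣY² − (ΣY)² = 14920 − 14641 = 279
r = -97 / √(711 × 279) = -97 / 445.3863 ≈ -0.2178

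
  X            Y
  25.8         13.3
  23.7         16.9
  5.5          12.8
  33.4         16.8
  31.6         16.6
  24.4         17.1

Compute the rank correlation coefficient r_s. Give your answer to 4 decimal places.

Rank X: 4, 2, 1, 6, 5, 3
Rank Y: 2, 5, 1, 4, 3, 6
d = rank(X) − rank(Y): 2, -3, 0, 2, 2, -3; Σd² = 30
ρ = 1 − 6Σd² / [n(n²−1)] = 1 − 6×30 / (6×35) = 1 − 180/210 ≈ 0.1429

0.1429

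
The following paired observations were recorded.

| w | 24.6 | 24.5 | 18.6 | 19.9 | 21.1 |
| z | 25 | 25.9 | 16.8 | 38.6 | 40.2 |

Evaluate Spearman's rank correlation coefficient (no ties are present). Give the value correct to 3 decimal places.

Rank w: 5, 4, 1, 2, 3
Rank z: 2, 3, 1, 4, 5
d = rank(w) − rank(z): 3, 1, 0, -2, -2; Σd² = 18
ρ = 1 − 6Σd² / [n(n²−1)] = 1 − 6×18 / (5×24) = 1 − 108/120 ≈ 0.100

0.100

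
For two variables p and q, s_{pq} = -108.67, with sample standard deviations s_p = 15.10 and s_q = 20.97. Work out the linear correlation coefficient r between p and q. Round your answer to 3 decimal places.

-0.343

r = Cov(p,q) / (s_p · s_q) = -108.67 / (15.10 × 20.97)
  = -108.67 / 316.6470 ≈ -0.343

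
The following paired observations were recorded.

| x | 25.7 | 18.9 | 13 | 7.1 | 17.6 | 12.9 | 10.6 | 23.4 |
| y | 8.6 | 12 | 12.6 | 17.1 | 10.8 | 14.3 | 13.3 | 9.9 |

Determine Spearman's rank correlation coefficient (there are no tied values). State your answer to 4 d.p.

-0.9524

Rank x: 8, 6, 4, 1, 5, 3, 2, 7
Rank y: 1, 4, 5, 8, 3, 7, 6, 2
d = rank(x) − rank(y): 7, 2, -1, -7, 2, -4, -4, 5; Σd² = 164
ρ = 1 − 6Σd² / [n(n²−1)] = 1 − 6×164 / (8×63) = 1 − 984/504 ≈ -0.9524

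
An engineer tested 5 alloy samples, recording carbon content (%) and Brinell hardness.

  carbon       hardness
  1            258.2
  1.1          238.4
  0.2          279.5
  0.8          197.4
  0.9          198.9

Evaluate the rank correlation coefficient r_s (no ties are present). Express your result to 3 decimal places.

Rank carbon: 4, 5, 1, 2, 3
Rank hardness: 4, 3, 5, 1, 2
d = rank(carbon) − rank(hardness): 0, 2, -4, 1, 1; Σd² = 22
ρ = 1 − 6Σd² / [n(n²−1)] = 1 − 6×22 / (5×24) = 1 − 132/120 ≈ -0.100

-0.100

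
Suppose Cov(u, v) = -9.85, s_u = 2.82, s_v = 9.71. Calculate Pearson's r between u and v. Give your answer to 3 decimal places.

r = Cov(u,v) / (s_u · s_v) = -9.85 / (2.82 × 9.71)
  = -9.85 / 27.3822 ≈ -0.360

-0.360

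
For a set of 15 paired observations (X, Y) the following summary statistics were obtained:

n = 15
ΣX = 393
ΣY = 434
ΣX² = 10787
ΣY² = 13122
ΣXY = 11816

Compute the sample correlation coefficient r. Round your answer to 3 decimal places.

0.846

r = (nΣXY − ΣXΣY) / √[(nΣX² − (ΣX)²)(nΣY² − (ΣY)²)]
Numerator: 15×11816 − 393×434 = 6678
Denominator: √[(161805 − 154449)(196830 − 188356)] = √[7356 × 8474] = 7895.2355
r = 6678 / 7895.2355 ≈ 0.846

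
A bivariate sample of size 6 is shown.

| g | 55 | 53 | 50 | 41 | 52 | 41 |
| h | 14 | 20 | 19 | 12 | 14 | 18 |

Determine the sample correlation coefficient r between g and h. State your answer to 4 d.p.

n = 6, Σg = 292, Σh = 97, Σg² = 14400, Σh² = 1621, Σgh = 4738
nΣgh − ΣgΣh = 28428 − 28324 = 104
nΣg² − (Σg)² = 86400 − 85264 = 1136; nΣh² − (Σh)² = 9726 − 9409 = 317
r = 104 / √(1136 × 317) = 104 / 600.0933 ≈ 0.1733

0.1733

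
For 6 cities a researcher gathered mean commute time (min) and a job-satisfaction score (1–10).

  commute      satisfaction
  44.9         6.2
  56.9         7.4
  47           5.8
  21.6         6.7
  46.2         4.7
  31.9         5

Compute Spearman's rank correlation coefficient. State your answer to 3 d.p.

Rank commute: 3, 6, 5, 1, 4, 2
Rank satisfaction: 4, 6, 3, 5, 1, 2
d = rank(commute) − rank(satisfaction): -1, 0, 2, -4, 3, 0; Σd² = 30
ρ = 1 − 6Σd² / [n(n²−1)] = 1 − 6×30 / (6×35) = 1 − 180/210 ≈ 0.143

0.143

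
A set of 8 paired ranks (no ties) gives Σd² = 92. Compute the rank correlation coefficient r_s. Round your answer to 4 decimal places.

-0.0952

ρ = 1 − 6Σd² / [n(n²−1)] = 1 − 6×92 / (8×63)
  = 1 − 552/504 = 1 − 1.09524 ≈ -0.0952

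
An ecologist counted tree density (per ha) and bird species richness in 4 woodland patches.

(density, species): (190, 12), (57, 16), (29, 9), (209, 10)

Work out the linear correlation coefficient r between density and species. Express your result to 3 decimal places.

-0.183

n = 4, Σx = 485, Σy = 47, Σx² = 83871, Σy² = 581, Σxy = 5543
nΣxy − ΣxΣy = 22172 − 22795 = -623
nΣx² − (Σx)² = 335484 − 235225 = 100259; nΣy² − (Σy)² = 2324 − 2209 = 115
r = -623 / √(100259 × 115) = -623 / 3395.5537 ≈ -0.183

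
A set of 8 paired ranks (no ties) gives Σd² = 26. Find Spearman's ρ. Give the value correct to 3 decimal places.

ρ = 1 − 6Σd² / [n(n²−1)] = 1 − 6×26 / (8×63)
  = 1 − 156/504 = 1 − 0.3095 ≈ 0.690

0.690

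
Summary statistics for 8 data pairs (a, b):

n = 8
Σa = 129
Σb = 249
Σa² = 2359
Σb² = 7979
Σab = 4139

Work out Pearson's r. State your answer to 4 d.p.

0.4903

r = (nΣab − ΣaΣb) / √[(nΣa² − (Σa)²)(nΣb² − (Σb)²)]
Numerator: 8×4139 − 129×249 = 991
Denominator: √[(18872 − 16641)(63832 − 62001)] = √[2231 × 1831] = 2021.1286
r = 991 / 2021.1286 ≈ 0.4903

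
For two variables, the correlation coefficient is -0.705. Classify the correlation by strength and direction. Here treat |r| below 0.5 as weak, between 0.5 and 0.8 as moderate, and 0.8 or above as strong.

moderate negative

r = -0.705 < 0 so the relationship is negative.
|r| = 0.705, which falls in the moderate range.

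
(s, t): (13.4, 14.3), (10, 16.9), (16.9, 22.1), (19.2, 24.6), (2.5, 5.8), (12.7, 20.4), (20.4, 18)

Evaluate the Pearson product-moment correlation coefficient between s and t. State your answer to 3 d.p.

n = 7, Σs = 95.1, Σt = 122.1, Σs² = 1517.51, Σt² = 2357.47, Σst = 1847.21
nΣst − ΣsΣt = 12930.47 − 11611.71 = 1318.76
nΣs² − (Σs)² = 10622.57 − 9044.01 = 1578.56; nΣt² − (Σt)² = 16502.29 − 14908.41 = 1593.88
r = 1318.76 / √(1578.56 × 1593.88) = 1318.76 / 1586.2015 ≈ 0.831

0.831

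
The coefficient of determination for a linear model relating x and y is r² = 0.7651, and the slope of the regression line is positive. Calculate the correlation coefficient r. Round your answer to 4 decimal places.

|r| = √0.7651 = 0.8747
The association is positive, so r = 0.8747.

0.8747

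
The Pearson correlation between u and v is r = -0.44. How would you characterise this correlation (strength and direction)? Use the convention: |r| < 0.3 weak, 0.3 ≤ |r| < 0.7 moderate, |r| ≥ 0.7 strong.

moderate negative

r = -0.44 < 0 so the relationship is negative.
|r| = 0.44, which falls in the moderate range.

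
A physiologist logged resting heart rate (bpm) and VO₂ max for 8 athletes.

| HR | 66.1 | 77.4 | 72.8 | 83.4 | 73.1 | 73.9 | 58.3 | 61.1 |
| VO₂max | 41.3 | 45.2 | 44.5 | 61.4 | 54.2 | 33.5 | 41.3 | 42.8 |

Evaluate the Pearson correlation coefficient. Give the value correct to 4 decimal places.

0.5500

n = 8, Σx = 566.1, Σy = 364.2, Σx² = 40552.29, Σy² = 17096.36, Σxy = 26049.31
nΣxy − ΣxΣy = 208394.48 − 206173.62 = 2220.86
nΣx² − (Σx)² = 324418.32 − 320469.21 = 3949.11; nΣy² − (Σy)² = 136770.88 − 132641.64 = 4129.24
r = 2220.86 / √(3949.11 × 4129.24) = 2220.86 / 4038.1707 ≈ 0.5500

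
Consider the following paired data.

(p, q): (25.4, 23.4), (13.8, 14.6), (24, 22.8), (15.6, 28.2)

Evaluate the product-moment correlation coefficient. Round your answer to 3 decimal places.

n = 4, Σp = 78.8, Σq = 89, Σp² = 1654.96, Σq² = 2075.8, Σpq = 1782.96
nΣpq − ΣpΣq = 7131.84 − 7013.2 = 118.64
nΣp² − (Σp)² = 6619.84 − 6209.44 = 410.4; nΣq² − (Σq)² = 8303.2 − 7921 = 382.2
r = 118.64 / √(410.4 × 382.2) = 118.64 / 396.0491 ≈ 0.300

0.300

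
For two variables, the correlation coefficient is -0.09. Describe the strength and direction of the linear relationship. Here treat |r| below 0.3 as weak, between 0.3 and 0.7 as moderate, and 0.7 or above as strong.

r = -0.09 < 0 so the relationship is negative.
|r| = 0.09, which falls in the weak range.

weak negative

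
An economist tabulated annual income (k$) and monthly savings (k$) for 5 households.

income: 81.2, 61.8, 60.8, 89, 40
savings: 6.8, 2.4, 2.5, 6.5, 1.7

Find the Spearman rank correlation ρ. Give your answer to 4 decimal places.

Rank income: 4, 3, 2, 5, 1
Rank savings: 5, 2, 3, 4, 1
d = rank(income) − rank(savings): -1, 1, -1, 1, 0; Σd² = 4
ρ = 1 − 6Σd² / [n(n²−1)] = 1 − 6×4 / (5×24) = 1 − 24/120 ≈ 0.8000

0.8000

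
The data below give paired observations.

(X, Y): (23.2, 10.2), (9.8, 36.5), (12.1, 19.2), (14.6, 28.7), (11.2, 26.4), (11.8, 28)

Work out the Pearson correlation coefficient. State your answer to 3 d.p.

-0.826

n = 6, ΣX = 82.7, ΣY = 149, ΣX² = 1258.53, ΣY² = 4109.58, ΣXY = 1871.76
nΣXY − ΣXΣY = 11230.56 − 12322.3 = -1091.74
nΣX² − (ΣX)² = 7551.18 − 6839.29 = 711.89; nΣY² − (ΣY)² = 24657.48 − 22201 = 2456.48
r = -1091.74 / √(711.89 × 2456.48) = -1091.74 / 1322.4007 ≈ -0.826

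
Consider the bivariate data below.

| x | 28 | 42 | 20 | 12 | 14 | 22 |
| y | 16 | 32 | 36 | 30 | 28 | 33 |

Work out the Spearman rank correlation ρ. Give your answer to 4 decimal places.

Rank x: 5, 6, 3, 1, 2, 4
Rank y: 1, 4, 6, 3, 2, 5
d = rank(x) − rank(y): 4, 2, -3, -2, 0, -1; Σd² = 34
ρ = 1 − 6Σd² / [n(n²−1)] = 1 − 6×34 / (6×35) = 1 − 204/210 ≈ 0.0286

0.0286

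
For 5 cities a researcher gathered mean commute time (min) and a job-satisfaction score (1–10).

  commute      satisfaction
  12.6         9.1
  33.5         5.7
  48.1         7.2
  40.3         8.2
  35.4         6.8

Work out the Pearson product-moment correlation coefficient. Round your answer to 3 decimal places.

-0.495

n = 5, Σx = 169.9, Σy = 37, Σx² = 6471.87, Σy² = 280.62, Σxy = 1223.11
nΣxy − ΣxΣy = 6115.55 − 6286.3 = -170.75
nΣx² − (Σx)² = 32359.35 − 28866.01 = 3493.34; nΣy² − (Σy)² = 1403.1 − 1369 = 34.1
r = -170.75 / √(3493.34 × 34.1) = -170.75 / 345.1418 ≈ -0.495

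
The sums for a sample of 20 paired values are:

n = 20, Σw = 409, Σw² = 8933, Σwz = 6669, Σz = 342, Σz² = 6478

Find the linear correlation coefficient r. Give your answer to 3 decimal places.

r = (nΣwz − ΣwΣz) / √[(nΣw² − (Σw)²)(nΣz² − (Σz)²)]
Numerator: 20×6669 − 409×342 = -6498
Denominator: √[(178660 − 167281)(129560 − 116964)] = √[11379 × 12596] = 11972.0459
r = -6498 / 11972.0459 ≈ -0.543

-0.543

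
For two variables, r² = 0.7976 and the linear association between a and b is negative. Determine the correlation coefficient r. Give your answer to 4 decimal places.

|r| = √0.7976 = 0.8931
The association is negative, so r = −0.8931.

-0.8931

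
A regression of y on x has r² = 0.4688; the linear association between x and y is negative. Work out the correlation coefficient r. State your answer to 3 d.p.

-0.685

|r| = √0.4688 = 0.685
The association is negative, so r = −0.685.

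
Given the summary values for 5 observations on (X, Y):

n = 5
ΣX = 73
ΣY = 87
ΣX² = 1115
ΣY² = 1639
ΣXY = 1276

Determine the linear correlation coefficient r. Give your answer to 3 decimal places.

0.074

r = (nΣXY − ΣXΣY) / √[(nΣX² − (ΣX)²)(nΣY² − (ΣY)²)]
Numerator: 5×1276 − 73×87 = 29
Denominator: √[(5575 − 5329)(8195 − 7569)] = √[246 × 626] = 392.4232
r = 29 / 392.4232 ≈ 0.074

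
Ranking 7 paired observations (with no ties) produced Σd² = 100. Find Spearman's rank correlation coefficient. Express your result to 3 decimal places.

-0.786

ρ = 1 − 6Σd² / [n(n²−1)] = 1 − 6×100 / (7×48)
  = 1 − 600/336 = 1 − 1.7857 ≈ -0.786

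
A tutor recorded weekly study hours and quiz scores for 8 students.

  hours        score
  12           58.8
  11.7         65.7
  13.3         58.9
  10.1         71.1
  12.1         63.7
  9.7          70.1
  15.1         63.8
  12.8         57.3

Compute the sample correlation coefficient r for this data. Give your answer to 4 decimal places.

-0.6457

n = 8, Σx = 96.8, Σy = 509.4, Σx² = 1192.14, Σy² = 32623.78, Σxy = 6123.33
nΣxy − ΣxΣy = 48986.64 − 49309.92 = -323.28
nΣx² − (Σx)² = 9537.12 − 9370.24 = 166.88; nΣy² − (Σy)² = 260990.24 − 259488.36 = 1501.88
r = -323.28 / √(166.88 × 1501.88) = -323.28 / 500.6333 ≈ -0.6457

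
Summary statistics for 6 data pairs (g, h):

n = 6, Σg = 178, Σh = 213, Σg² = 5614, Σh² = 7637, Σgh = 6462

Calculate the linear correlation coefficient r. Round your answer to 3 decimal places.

r = (nΣgh − ΣgΣh) / √[(nΣg² − (Σg)²)(nΣh² − (Σh)²)]
Numerator: 6×6462 − 178×213 = 858
Denominator: √[(33684 − 31684)(45822 − 45369)] = √[2000 × 453] = 951.8403
r = 858 / 951.8403 ≈ 0.901

0.901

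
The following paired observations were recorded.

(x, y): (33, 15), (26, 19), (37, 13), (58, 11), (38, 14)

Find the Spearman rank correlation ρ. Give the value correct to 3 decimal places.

-0.900

Rank x: 2, 1, 3, 5, 4
Rank y: 4, 5, 2, 1, 3
d = rank(x) − rank(y): -2, -4, 1, 4, 1; Σd² = 38
ρ = 1 − 6Σd² / [n(n²−1)] = 1 − 6×38 / (5×24) = 1 − 228/120 ≈ -0.900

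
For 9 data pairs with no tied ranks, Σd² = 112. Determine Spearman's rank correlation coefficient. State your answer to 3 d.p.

ρ = 1 − 6Σd² / [n(n²−1)] = 1 − 6×112 / (9×80)
  = 1 − 672/720 = 1 − 0.9333 ≈ 0.067

0.067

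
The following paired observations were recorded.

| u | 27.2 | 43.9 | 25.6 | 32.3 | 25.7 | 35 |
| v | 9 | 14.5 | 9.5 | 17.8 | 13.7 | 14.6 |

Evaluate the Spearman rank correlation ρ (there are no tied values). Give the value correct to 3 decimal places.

0.600

Rank u: 3, 6, 1, 4, 2, 5
Rank v: 1, 4, 2, 6, 3, 5
d = rank(u) − rank(v): 2, 2, -1, -2, -1, 0; Σd² = 14
ρ = 1 − 6Σd² / [n(n²−1)] = 1 − 6×14 / (6×35) = 1 − 84/210 ≈ 0.600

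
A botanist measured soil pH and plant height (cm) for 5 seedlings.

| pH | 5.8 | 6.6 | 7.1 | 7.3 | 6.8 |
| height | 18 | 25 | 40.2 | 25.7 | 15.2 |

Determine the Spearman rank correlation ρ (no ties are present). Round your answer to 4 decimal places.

0.6000

Rank pH: 1, 2, 4, 5, 3
Rank height: 2, 3, 5, 4, 1
d = rank(pH) − rank(height): -1, -1, -1, 1, 2; Σd² = 8
ρ = 1 − 6Σd² / [n(n²−1)] = 1 − 6×8 / (5×24) = 1 − 48/120 ≈ 0.6000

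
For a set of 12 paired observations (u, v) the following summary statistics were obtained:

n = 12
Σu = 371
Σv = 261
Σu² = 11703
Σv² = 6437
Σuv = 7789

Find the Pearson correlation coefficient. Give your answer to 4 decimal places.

r = (nΣuv − ΣuΣv) / √[(nΣu² − (Σu)²)(nΣv² − (Σv)²)]
Numerator: 12×7789 − 371×261 = -3363
Denominator: √[(140436 − 137641)(77244 − 68121)] = √[2795 × 9123] = 5049.6322
r = -3363 / 5049.6322 ≈ -0.6660

-0.6660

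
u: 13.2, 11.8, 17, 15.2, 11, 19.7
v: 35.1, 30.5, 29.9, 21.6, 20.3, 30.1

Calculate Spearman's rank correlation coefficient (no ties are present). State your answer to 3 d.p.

Rank u: 3, 2, 5, 4, 1, 6
Rank v: 6, 5, 3, 2, 1, 4
d = rank(u) − rank(v): -3, -3, 2, 2, 0, 2; Σd² = 30
ρ = 1 − 6Σd² / [n(n²−1)] = 1 − 6×30 / (6×35) = 1 − 180/210 ≈ 0.143

0.143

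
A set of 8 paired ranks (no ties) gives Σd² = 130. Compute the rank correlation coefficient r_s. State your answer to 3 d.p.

-0.548

ρ = 1 − 6Σd² / [n(n²−1)] = 1 − 6×130 / (8×63)
  = 1 − 780/504 = 1 − 1.5476 ≈ -0.548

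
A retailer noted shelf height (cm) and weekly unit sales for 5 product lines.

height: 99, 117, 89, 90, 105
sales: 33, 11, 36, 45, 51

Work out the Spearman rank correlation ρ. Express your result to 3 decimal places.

-0.300

Rank height: 3, 5, 1, 2, 4
Rank sales: 2, 1, 3, 4, 5
d = rank(height) − rank(sales): 1, 4, -2, -2, -1; Σd² = 26
ρ = 1 − 6Σd² / [n(n²−1)] = 1 − 6×26 / (5×24) = 1 − 156/120 ≈ -0.300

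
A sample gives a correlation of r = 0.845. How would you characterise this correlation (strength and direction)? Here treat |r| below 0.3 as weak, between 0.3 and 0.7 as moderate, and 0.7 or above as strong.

r = 0.845 > 0 so the relationship is positive.
|r| = 0.845, which falls in the strong range.

strong positive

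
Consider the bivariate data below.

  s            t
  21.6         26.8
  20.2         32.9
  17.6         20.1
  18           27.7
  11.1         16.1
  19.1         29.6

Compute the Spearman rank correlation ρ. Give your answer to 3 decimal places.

0.657

Rank s: 6, 5, 2, 3, 1, 4
Rank t: 3, 6, 2, 4, 1, 5
d = rank(s) − rank(t): 3, -1, 0, -1, 0, -1; Σd² = 12
ρ = 1 − 6Σd² / [n(n²−1)] = 1 − 6×12 / (6×35) = 1 − 72/210 ≈ 0.657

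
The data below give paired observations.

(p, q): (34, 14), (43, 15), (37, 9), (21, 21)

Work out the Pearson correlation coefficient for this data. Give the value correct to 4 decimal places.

n = 4, Σp = 135, Σq = 59, Σp² = 4815, Σq² = 943, Σpq = 1895
nΣpq − ΣpΣq = 7580 − 7965 = -385
nΣp² − (Σp)² = 19260 − 18225 = 1035; nΣq² − (Σq)² = 3772 − 3481 = 291
r = -385 / √(1035 × 291) = -385 / 548.8032 ≈ -0.7015

-0.7015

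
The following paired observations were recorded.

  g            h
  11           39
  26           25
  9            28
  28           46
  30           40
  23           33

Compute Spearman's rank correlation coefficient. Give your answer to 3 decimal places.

0.543

Rank g: 2, 4, 1, 5, 6, 3
Rank h: 4, 1, 2, 6, 5, 3
d = rank(g) − rank(h): -2, 3, -1, -1, 1, 0; Σd² = 16
ρ = 1 − 6Σd² / [n(n²−1)] = 1 − 6×16 / (6×35) = 1 − 96/210 ≈ 0.543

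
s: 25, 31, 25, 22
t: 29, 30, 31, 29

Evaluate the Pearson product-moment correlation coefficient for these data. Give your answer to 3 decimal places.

0.346

n = 4, Σs = 103, Σt = 119, Σs² = 2695, Σt² = 3543, Σst = 3068
nΣst − ΣsΣt = 12272 − 12257 = 15
nΣs² − (Σs)² = 10780 − 10609 = 171; nΣt² − (Σt)² = 14172 − 14161 = 11
r = 15 / √(171 × 11) = 15 / 43.3705 ≈ 0.346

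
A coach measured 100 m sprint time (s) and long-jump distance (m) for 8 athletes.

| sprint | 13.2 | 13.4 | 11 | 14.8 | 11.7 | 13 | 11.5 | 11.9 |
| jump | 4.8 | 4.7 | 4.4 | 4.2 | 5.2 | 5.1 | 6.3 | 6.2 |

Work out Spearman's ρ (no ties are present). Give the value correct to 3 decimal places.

Rank sprint: 6, 7, 1, 8, 3, 5, 2, 4
Rank jump: 4, 3, 2, 1, 6, 5, 8, 7
d = rank(sprint) − rank(jump): 2, 4, -1, 7, -3, 0, -6, -3; Σd² = 124
ρ = 1 − 6Σd² / [n(n²−1)] = 1 − 6×124 / (8×63) = 1 − 744/504 ≈ -0.476

-0.476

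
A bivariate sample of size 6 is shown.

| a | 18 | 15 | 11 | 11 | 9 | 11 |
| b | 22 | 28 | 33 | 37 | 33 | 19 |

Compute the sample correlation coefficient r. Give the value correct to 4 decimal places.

-0.4971

n = 6, Σa = 75, Σb = 172, Σa² = 993, Σb² = 5176, Σab = 2092
nΣab − ΣaΣb = 12552 − 12900 = -348
nΣa² − (Σa)² = 5958 − 5625 = 333; nΣb² − (Σb)² = 31056 − 29584 = 1472
r = -348 / √(333 × 1472) = -348 / 700.1257 ≈ -0.4971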